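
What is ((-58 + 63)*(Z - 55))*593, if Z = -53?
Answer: -320220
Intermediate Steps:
((-58 + 63)*(Z - 55))*593 = ((-58 + 63)*(-53 - 55))*593 = (5*(-108))*593 = -540*593 = -320220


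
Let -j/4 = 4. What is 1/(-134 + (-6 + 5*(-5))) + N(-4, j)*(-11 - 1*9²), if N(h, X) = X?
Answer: 242879/165 ≈ 1472.0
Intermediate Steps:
j = -16 (j = -4*4 = -16)
1/(-134 + (-6 + 5*(-5))) + N(-4, j)*(-11 - 1*9²) = 1/(-134 + (-6 + 5*(-5))) - 16*(-11 - 1*9²) = 1/(-134 + (-6 - 25)) - 16*(-11 - 1*81) = 1/(-134 - 31) - 16*(-11 - 81) = 1/(-165) - 16*(-92) = -1/165 + 1472 = 242879/165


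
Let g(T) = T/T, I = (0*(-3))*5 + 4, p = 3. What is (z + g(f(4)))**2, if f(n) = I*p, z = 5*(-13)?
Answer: 4096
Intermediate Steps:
z = -65
I = 4 (I = 0*5 + 4 = 0 + 4 = 4)
f(n) = 12 (f(n) = 4*3 = 12)
g(T) = 1
(z + g(f(4)))**2 = (-65 + 1)**2 = (-64)**2 = 4096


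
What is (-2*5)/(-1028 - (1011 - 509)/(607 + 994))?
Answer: 1601/164633 ≈ 0.0097247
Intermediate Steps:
(-2*5)/(-1028 - (1011 - 509)/(607 + 994)) = -10/(-1028 - 502/1601) = -10/(-1646330/1601) = -1601/1646330*(-10) = 1601/164633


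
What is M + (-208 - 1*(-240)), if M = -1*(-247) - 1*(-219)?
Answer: 498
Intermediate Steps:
M = 466 (M = 247 + 219 = 466)
M + (-208 - 1*(-240)) = 466 + (-208 - 1*(-240)) = 466 + (-208 + 240) = 466 + 32 = 498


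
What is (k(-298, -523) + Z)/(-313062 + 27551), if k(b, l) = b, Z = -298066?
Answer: 298364/285511 ≈ 1.0450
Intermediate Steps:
(k(-298, -523) + Z)/(-313062 + 27551) = (-298 - 298066)/(-313062 + 27551) = -298364/(-285511) = -298364*(-1/285511) = 298364/285511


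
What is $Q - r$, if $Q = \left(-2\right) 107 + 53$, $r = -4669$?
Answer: $4508$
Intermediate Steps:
$Q = -161$ ($Q = -214 + 53 = -161$)
$Q - r = -161 - -4669 = -161 + 4669 = 4508$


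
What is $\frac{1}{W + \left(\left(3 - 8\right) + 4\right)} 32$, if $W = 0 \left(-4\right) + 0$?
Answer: $-32$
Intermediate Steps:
$W = 0$ ($W = 0 + 0 = 0$)
$\frac{1}{W + \left(\left(3 - 8\right) + 4\right)} 32 = \frac{1}{0 + \left(\left(3 - 8\right) + 4\right)} 32 = \frac{1}{0 + \left(-5 + 4\right)} 32 = \frac{1}{0 - 1} \cdot 32 = \frac{1}{-1} \cdot 32 = \left(-1\right) 32 = -32$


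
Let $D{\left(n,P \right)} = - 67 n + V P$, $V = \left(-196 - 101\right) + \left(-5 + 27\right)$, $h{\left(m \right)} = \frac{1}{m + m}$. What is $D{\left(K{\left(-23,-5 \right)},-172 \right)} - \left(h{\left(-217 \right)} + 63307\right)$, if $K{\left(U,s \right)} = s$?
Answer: $- \frac{6801647}{434} \approx -15672.0$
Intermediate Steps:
$h{\left(m \right)} = \frac{1}{2 m}$
$V = -275$ ($V = -297 + 22 = -275$)
$D{\left(n,P \right)} = - 275 P - 67 n$ ($D{\left(n,P \right)} = - 67 n - 275 P = - 275 P - 67 n$)
$D{\left(K{\left(-23,-5 \right)},-172 \right)} - \left(h{\left(-217 \right)} + 63307\right) = \left(\left(-275\right) \left(-172\right) - -335\right) - \left(\frac{1}{2 \left(-217\right)} + 63307\right) = \left(47300 + 335\right) - \left(\frac{1}{2} \left(- \frac{1}{217}\right) + 63307\right) = 47635 - \left(- \frac{1}{434} + 63307\right) = 47635 - \frac{27475237}{434} = - \frac{6801647}{434}$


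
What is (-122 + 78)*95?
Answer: -4180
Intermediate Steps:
(-122 + 78)*95 = -44*95 = -4180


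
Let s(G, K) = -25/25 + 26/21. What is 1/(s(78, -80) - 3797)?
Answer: -21/79732 ≈ -0.00026338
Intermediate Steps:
s(G, K) = 5/21 (s(G, K) = -25*1/25 + 26*(1/21) = -1 + 26/21 = 5/21)
1/(s(78, -80) - 3797) = 1/(5/21 - 3797) = 1/(-79732/21) = -21/79732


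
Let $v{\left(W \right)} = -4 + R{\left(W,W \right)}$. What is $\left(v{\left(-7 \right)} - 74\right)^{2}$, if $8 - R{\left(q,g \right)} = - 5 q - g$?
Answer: $12544$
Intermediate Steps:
$R{\left(q,g \right)} = 8 + g + 5 q$ ($R{\left(q,g \right)} = 8 - \left(- 5 q - g\right) = 8 - \left(- g - 5 q\right) = 8 + \left(g + 5 q\right) = 8 + g + 5 q$)
$v{\left(W \right)} = 4 + 6 W$ ($v{\left(W \right)} = -4 + \left(8 + W + 5 W\right) = -4 + \left(8 + 6 W\right) = 4 + 6 W$)
$\left(v{\left(-7 \right)} - 74\right)^{2} = \left(\left(4 + 6 \left(-7\right)\right) - 74\right)^{2} = \left(\left(4 - 42\right) - 74\right)^{2} = \left(-38 - 74\right)^{2} = \left(-112\right)^{2} = 12544$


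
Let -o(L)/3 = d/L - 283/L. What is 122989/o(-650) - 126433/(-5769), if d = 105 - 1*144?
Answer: -76844694562/928809 ≈ -82735.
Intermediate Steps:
d = -39 (d = 105 - 144 = -39)
o(L) = 966/L (o(L) = -3*(-39/L - 283/L) = -(-966)/L = 966/L)
122989/o(-650) - 126433/(-5769) = 122989/((966/(-650))) - 126433/(-5769) = 122989/((966*(-1/650))) - 126433*(-1/5769) = 122989/(-483/325) + 126433/5769 = 122989*(-325/483) + 126433/5769 = -39971425/483 + 126433/5769 = -76844694562/928809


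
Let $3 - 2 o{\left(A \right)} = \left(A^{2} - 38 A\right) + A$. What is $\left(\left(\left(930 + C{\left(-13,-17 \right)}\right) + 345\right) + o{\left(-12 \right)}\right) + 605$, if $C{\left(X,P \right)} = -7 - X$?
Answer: $\frac{3187}{2} \approx 1593.5$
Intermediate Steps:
$o{\left(A \right)} = \frac{3}{2} - \frac{A^{2}}{2} + \frac{37 A}{2}$ ($o{\left(A \right)} = \frac{3}{2} - \frac{\left(A^{2} - 38 A\right) + A}{2} = \frac{3}{2} - \frac{A^{2} - 37 A}{2} = \frac{3}{2} - \left(\frac{A^{2}}{2} - \frac{37 A}{2}\right) = \frac{3}{2} - \frac{A^{2}}{2} + \frac{37 A}{2}$)
$\left(\left(\left(930 + C{\left(-13,-17 \right)}\right) + 345\right) + o{\left(-12 \right)}\right) + 605 = \left(\left(\left(930 - -6\right) + 345\right) + \left(\frac{3}{2} - \frac{\left(-12\right)^{2}}{2} + \frac{37}{2} \left(-12\right)\right)\right) + 605 = \left(\left(\left(930 + \left(-7 + 13\right)\right) + 345\right) - \frac{585}{2}\right) + 605 = \left(\left(\left(930 + 6\right) + 345\right) - \frac{585}{2}\right) + 605 = \left(\left(936 + 345\right) - \frac{585}{2}\right) + 605 = \left(1281 - \frac{585}{2}\right) + 605 = \frac{1977}{2} + 605 = \frac{3187}{2}$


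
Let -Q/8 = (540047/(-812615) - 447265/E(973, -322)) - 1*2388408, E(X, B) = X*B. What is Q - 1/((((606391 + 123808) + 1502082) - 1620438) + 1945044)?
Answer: 38628476097662184456841/2021665081808365 ≈ 1.9107e+7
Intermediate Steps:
E(X, B) = B*X
Q = 347475250273574244/18185511085 (Q = -8*((540047/(-812615) - 447265/((-322*973))) - 1*2388408) = -8*((540047*(-1/812615) - 447265/(-313306)) - 2388408) = -8*((-540047/812615 - 447265*(-1/313306)) - 2388408) = -8*((-540047/812615 + 63895/44758) - 2388408) = -8*(27750611799/36371022170 - 2388408) = -8*(-86868812568393561/36371022170) = 347475250273574244/18185511085 ≈ 1.9107e+7)
Q - 1/((((606391 + 123808) + 1502082) - 1620438) + 1945044) = 347475250273574244/18185511085 - 1/((((606391 + 123808) + 1502082) - 1620438) + 1945044) = 347475250273574244/18185511085 - 1/(((730199 + 1502082) - 1620438) + 1945044) = 347475250273574244/18185511085 - 1/((2232281 - 1620438) + 1945044) = 347475250273574244/18185511085 - 1/(611843 + 1945044) = 347475250273574244/18185511085 - 1/2556887 = 38628476097662184456841/2021665081808365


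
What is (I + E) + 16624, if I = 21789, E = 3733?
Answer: 42146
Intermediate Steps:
(I + E) + 16624 = (21789 + 3733) + 16624 = 25522 + 16624 = 42146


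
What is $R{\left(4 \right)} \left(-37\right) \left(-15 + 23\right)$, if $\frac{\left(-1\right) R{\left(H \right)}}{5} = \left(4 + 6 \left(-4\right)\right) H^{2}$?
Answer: $-473600$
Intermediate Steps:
$R{\left(H \right)} = 100 H^{2}$ ($R{\left(H \right)} = - 5 \left(4 + 6 \left(-4\right)\right) H^{2} = - 5 \left(4 - 24\right) H^{2} = - 5 \left(- 20 H^{2}\right) = 100 H^{2}$)
$R{\left(4 \right)} \left(-37\right) \left(-15 + 23\right) = 100 \cdot 4^{2} \left(-37\right) \left(-15 + 23\right) = 100 \cdot 16 \left(-37\right) 8 = 1600 \left(-37\right) 8 = \left(-59200\right) 8 = -473600$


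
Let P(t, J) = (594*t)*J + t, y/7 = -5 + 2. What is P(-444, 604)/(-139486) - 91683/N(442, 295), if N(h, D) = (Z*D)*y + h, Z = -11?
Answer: 5456457010509/4783463141 ≈ 1140.7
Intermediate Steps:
y = -21 (y = 7*(-5 + 2) = 7*(-3) = -21)
N(h, D) = h + 231*D (N(h, D) = -11*D*(-21) + h = 231*D + h = h + 231*D)
P(t, J) = t + 594*J*t (P(t, J) = 594*J*t + t = t + 594*J*t)
P(-444, 604)/(-139486) - 91683/N(442, 295) = -444*(1 + 594*604)/(-139486) - 91683/(442 + 231*295) = -444*(1 + 358776)*(-1/139486) - 91683/(442 + 68145) = -444*358777*(-1/139486) - 91683/68587 = -159296988*(-1/139486) - 91683*1/68587 = 79648494/69743 - 91683/68587 = 5456457010509/4783463141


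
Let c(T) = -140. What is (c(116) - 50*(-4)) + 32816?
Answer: 32876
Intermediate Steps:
(c(116) - 50*(-4)) + 32816 = (-140 - 50*(-4)) + 32816 = (-140 - 1*(-200)) + 32816 = (-140 + 200) + 32816 = 60 + 32816 = 32876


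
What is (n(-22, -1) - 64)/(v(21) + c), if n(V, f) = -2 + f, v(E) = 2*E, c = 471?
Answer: -67/513 ≈ -0.13060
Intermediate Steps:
(n(-22, -1) - 64)/(v(21) + c) = ((-2 - 1) - 64)/(2*21 + 471) = (-3 - 64)/(42 + 471) = -67/513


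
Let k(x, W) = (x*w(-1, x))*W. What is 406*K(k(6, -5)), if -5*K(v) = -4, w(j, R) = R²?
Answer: 1624/5 ≈ 324.80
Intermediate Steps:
k(x, W) = W*x³ (k(x, W) = (x*x²)*W = x³*W = W*x³)
K(v) = ⅘ (K(v) = -⅕*(-4) = ⅘)
406*K(k(6, -5)) = 406*(⅘) = 1624/5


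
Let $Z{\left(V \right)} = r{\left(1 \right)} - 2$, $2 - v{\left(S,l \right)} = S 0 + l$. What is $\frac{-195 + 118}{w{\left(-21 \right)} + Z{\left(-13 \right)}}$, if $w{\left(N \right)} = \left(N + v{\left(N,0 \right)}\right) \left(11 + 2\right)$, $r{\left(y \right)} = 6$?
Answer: $\frac{77}{243} \approx 0.31687$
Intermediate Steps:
$v{\left(S,l \right)} = 2 - l$ ($v{\left(S,l \right)} = 2 - \left(S 0 + l\right) = 2 - \left(0 + l\right) = 2 - l$)
$Z{\left(V \right)} = 4$ ($Z{\left(V \right)} = 6 - 2 = 4$)
$w{\left(N \right)} = 26 + 13 N$ ($w{\left(N \right)} = \left(N + \left(2 - 0\right)\right) \left(11 + 2\right) = \left(N + \left(2 + 0\right)\right) 13 = \left(N + 2\right) 13 = \left(2 + N\right) 13 = 26 + 13 N$)
$\frac{-195 + 118}{w{\left(-21 \right)} + Z{\left(-13 \right)}} = \frac{-195 + 118}{\left(26 + 13 \left(-21\right)\right) + 4} = - \frac{77}{\left(26 - 273\right) + 4} = - \frac{77}{-247 + 4} = - \frac{77}{-243} = \left(-77\right) \left(- \frac{1}{243}\right) = \frac{77}{243}$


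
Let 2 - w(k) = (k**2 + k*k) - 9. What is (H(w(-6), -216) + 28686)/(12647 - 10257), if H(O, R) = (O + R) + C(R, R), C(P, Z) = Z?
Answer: 28193/2390 ≈ 11.796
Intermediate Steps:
w(k) = 11 - 2*k**2 (w(k) = 2 - ((k**2 + k*k) - 9) = 2 - ((k**2 + k**2) - 9) = 2 - (2*k**2 - 9) = 2 - (-9 + 2*k**2) = 2 + (9 - 2*k**2) = 11 - 2*k**2)
H(O, R) = O + 2*R (H(O, R) = (O + R) + R = O + 2*R)
(H(w(-6), -216) + 28686)/(12647 - 10257) = (((11 - 2*(-6)**2) + 2*(-216)) + 28686)/(12647 - 10257) = (((11 - 2*36) - 432) + 28686)/2390 = (((11 - 72) - 432) + 28686)*(1/2390) = ((-61 - 432) + 28686)*(1/2390) = (-493 + 28686)*(1/2390) = 28193*(1/2390) = 28193/2390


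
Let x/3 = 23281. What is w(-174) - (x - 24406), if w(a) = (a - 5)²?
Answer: -13396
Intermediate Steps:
w(a) = (-5 + a)²
x = 69843 (x = 3*23281 = 69843)
w(-174) - (x - 24406) = (-5 - 174)² - (69843 - 24406) = (-179)² - 1*45437 = 32041 - 45437 = -13396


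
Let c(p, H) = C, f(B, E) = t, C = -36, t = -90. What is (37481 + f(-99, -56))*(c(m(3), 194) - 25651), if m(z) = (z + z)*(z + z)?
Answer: -960462617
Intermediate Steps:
m(z) = 4*z² (m(z) = (2*z)*(2*z) = 4*z²)
f(B, E) = -90
c(p, H) = -36
(37481 + f(-99, -56))*(c(m(3), 194) - 25651) = (37481 - 90)*(-36 - 25651) = 37391*(-25687) = -960462617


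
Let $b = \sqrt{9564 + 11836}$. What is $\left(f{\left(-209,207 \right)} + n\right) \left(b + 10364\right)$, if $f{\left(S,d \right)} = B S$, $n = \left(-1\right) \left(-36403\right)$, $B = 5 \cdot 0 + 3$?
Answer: $370782464 + 357760 \sqrt{214} \approx 3.7602 \cdot 10^{8}$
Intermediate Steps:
$B = 3$ ($B = 0 + 3 = 3$)
$n = 36403$
$b = 10 \sqrt{214}$ ($b = \sqrt{21400} = 10 \sqrt{214} \approx 146.29$)
$f{\left(S,d \right)} = 3 S$
$\left(f{\left(-209,207 \right)} + n\right) \left(b + 10364\right) = \left(3 \left(-209\right) + 36403\right) \left(10 \sqrt{214} + 10364\right) = \left(-627 + 36403\right) \left(10364 + 10 \sqrt{214}\right) = 35776 \left(10364 + 10 \sqrt{214}\right) = 370782464 + 357760 \sqrt{214}$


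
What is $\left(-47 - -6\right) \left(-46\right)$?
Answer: $1886$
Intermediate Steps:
$\left(-47 - -6\right) \left(-46\right) = \left(-47 + 6\right) \left(-46\right) = \left(-41\right) \left(-46\right) = 1886$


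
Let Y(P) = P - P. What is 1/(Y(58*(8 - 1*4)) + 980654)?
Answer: 1/980654 ≈ 1.0197e-6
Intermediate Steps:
Y(P) = 0
1/(Y(58*(8 - 1*4)) + 980654) = 1/(0 + 980654) = 1/980654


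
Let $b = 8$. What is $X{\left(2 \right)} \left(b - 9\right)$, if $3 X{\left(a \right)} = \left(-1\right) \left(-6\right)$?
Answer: $-2$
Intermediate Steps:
$X{\left(a \right)} = 2$ ($X{\left(a \right)} = \frac{\left(-1\right) \left(-6\right)}{3} = \frac{1}{3} \cdot 6 = 2$)
$X{\left(2 \right)} \left(b - 9\right) = 2 \left(8 - 9\right) = 2 \left(-1\right) = -2$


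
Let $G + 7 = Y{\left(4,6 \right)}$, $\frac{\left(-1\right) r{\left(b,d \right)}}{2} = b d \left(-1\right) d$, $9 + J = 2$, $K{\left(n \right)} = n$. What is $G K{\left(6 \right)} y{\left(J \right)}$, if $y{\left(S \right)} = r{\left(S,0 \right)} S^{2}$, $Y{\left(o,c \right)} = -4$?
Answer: $0$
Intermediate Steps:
$J = -7$ ($J = -9 + 2 = -7$)
$r{\left(b,d \right)} = 2 b d^{2}$ ($r{\left(b,d \right)} = - 2 b d \left(-1\right) d = - 2 - b d d = - 2 \left(- b d^{2}\right) = 2 b d^{2}$)
$G = -11$ ($G = -7 - 4 = -11$)
$y{\left(S \right)} = 0$ ($y{\left(S \right)} = 2 S 0^{2} S^{2} = 2 S 0 S^{2} = 0 S^{2} = 0$)
$G K{\left(6 \right)} y{\left(J \right)} = \left(-11\right) 6 \cdot 0 = \left(-66\right) 0 = 0$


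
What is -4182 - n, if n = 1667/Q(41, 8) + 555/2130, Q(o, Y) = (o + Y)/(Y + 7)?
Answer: -32650879/6958 ≈ -4692.6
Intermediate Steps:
Q(o, Y) = (Y + o)/(7 + Y)
n = 3552523/6958 (n = 1667/(((8 + 41)/(7 + 8))) + 555/2130 = 1667/((49/15)) + 555*(1/2130) = 1667/(((1/15)*49)) + 37/142 = 1667/(49/15) + 37/142 = 1667*(15/49) + 37/142 = 25005/49 + 37/142 = 3552523/6958 ≈ 510.57)
-4182 - n = -4182 - 1*3552523/6958 = -4182 - 3552523/6958 = -32650879/6958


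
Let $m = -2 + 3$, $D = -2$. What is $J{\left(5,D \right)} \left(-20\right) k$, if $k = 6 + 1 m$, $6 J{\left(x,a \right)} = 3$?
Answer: $-70$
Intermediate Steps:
$J{\left(x,a \right)} = \frac{1}{2}$ ($J{\left(x,a \right)} = \frac{1}{6} \cdot 3 = \frac{1}{2}$)
$m = 1$
$k = 7$ ($k = 6 + 1 \cdot 1 = 6 + 1 = 7$)
$J{\left(5,D \right)} \left(-20\right) k = \frac{1}{2} \left(-20\right) 7 = \left(-10\right) 7 = -70$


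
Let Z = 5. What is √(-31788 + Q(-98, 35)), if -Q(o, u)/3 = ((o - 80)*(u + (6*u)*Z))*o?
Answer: 2*I*√14203002 ≈ 7537.4*I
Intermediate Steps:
Q(o, u) = -93*o*u*(-80 + o) (Q(o, u) = -3*(o - 80)*(u + (6*u)*5)*o = -3*(-80 + o)*(u + 30*u)*o = -3*(-80 + o)*(31*u)*o = -3*31*u*(-80 + o)*o = -93*o*u*(-80 + o))
√(-31788 + Q(-98, 35)) = √(-31788 + 93*(-98)*35*(80 - 1*(-98))) = √(-31788 + 93*(-98)*35*(80 + 98)) = √(-31788 + 93*(-98)*35*178) = √(-31788 - 56780220) = √(-56812008) = 2*I*√14203002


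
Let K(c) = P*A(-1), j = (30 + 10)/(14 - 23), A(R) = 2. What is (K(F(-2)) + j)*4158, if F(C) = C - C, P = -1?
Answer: -26796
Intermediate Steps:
j = -40/9 (j = 40/(-9) = 40*(-⅑) = -40/9 ≈ -4.4444)
F(C) = 0
K(c) = -2 (K(c) = -1*2 = -2)
(K(F(-2)) + j)*4158 = (-2 - 40/9)*4158 = -58/9*4158 = -26796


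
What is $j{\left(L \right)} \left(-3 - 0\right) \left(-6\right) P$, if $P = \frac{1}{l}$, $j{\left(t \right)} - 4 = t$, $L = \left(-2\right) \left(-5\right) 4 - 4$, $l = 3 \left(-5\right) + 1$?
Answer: $- \frac{360}{7} \approx -51.429$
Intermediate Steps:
$l = -14$ ($l = -15 + 1 = -14$)
$L = 36$ ($L = 10 \cdot 4 - 4 = 40 - 4 = 36$)
$j{\left(t \right)} = 4 + t$
$P = - \frac{1}{14}$ ($P = \frac{1}{-14} = - \frac{1}{14} \approx -0.071429$)
$j{\left(L \right)} \left(-3 - 0\right) \left(-6\right) P = \left(4 + 36\right) \left(-3 - 0\right) \left(-6\right) \left(- \frac{1}{14}\right) = 40 \left(-3 + 0\right) \left(-6\right) \left(- \frac{1}{14}\right) = 40 \left(\left(-3\right) \left(-6\right)\right) \left(- \frac{1}{14}\right) = 40 \cdot 18 \left(- \frac{1}{14}\right) = 720 \left(- \frac{1}{14}\right) = - \frac{360}{7}$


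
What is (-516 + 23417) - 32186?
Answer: -9285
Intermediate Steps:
(-516 + 23417) - 32186 = 22901 - 32186 = -9285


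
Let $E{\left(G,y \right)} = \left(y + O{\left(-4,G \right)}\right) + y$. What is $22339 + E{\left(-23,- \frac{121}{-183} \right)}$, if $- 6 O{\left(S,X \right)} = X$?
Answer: $\frac{2725987}{122} \approx 22344.0$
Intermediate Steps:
$O{\left(S,X \right)} = - \frac{X}{6}$
$E{\left(G,y \right)} = 2 y - \frac{G}{6}$ ($E{\left(G,y \right)} = \left(y - \frac{G}{6}\right) + y = 2 y - \frac{G}{6}$)
$22339 + E{\left(-23,- \frac{121}{-183} \right)} = 22339 + \left(2 \left(- \frac{121}{-183}\right) - - \frac{23}{6}\right) = 22339 + \left(2 \left(\left(-121\right) \left(- \frac{1}{183}\right)\right) + \frac{23}{6}\right) = 22339 + \left(2 \cdot \frac{121}{183} + \frac{23}{6}\right) = 22339 + \left(\frac{242}{183} + \frac{23}{6}\right) = 22339 + \frac{629}{122} = \frac{2725987}{122}$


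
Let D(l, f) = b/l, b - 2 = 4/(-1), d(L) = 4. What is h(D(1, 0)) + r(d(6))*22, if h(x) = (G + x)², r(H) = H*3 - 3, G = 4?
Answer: 202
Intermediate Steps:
b = -2 (b = 2 + 4/(-1) = 2 + 4*(-1) = 2 - 4 = -2)
r(H) = -3 + 3*H (r(H) = 3*H - 3 = -3 + 3*H)
D(l, f) = -2/l
h(x) = (4 + x)²
h(D(1, 0)) + r(d(6))*22 = (4 - 2/1)² + (-3 + 3*4)*22 = (4 - 2*1)² + (-3 + 12)*22 = (4 - 2)² + 9*22 = 2² + 198 = 4 + 198 = 202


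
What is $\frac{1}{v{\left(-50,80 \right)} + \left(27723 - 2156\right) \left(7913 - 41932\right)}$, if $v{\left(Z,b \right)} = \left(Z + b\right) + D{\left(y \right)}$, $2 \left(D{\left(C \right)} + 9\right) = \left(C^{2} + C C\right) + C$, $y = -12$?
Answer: $- \frac{1}{869763614} \approx -1.1497 \cdot 10^{-9}$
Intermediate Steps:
$D{\left(C \right)} = -9 + C^{2} + \frac{C}{2}$ ($D{\left(C \right)} = -9 + \frac{\left(C^{2} + C C\right) + C}{2} = -9 + \frac{\left(C^{2} + C^{2}\right) + C}{2} = -9 + \frac{2 C^{2} + C}{2} = -9 + \frac{C + 2 C^{2}}{2} = -9 + \left(C^{2} + \frac{C}{2}\right) = -9 + C^{2} + \frac{C}{2}$)
$v{\left(Z,b \right)} = 129 + Z + b$ ($v{\left(Z,b \right)} = \left(Z + b\right) + \left(-9 + \left(-12\right)^{2} + \frac{1}{2} \left(-12\right)\right) = \left(Z + b\right) - -129 = \left(Z + b\right) + 129 = 129 + Z + b$)
$\frac{1}{v{\left(-50,80 \right)} + \left(27723 - 2156\right) \left(7913 - 41932\right)} = \frac{1}{\left(129 - 50 + 80\right) + \left(27723 - 2156\right) \left(7913 - 41932\right)} = \frac{1}{159 + 25567 \left(-34019\right)} = \frac{1}{159 - 869763773} = \frac{1}{-869763614} = - \frac{1}{869763614}$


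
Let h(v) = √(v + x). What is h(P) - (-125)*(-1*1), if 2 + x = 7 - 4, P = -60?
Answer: -125 + I*√59 ≈ -125.0 + 7.6811*I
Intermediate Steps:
x = 1 (x = -2 + (7 - 4) = -2 + 3 = 1)
h(v) = √(1 + v) (h(v) = √(v + 1) = √(1 + v))
h(P) - (-125)*(-1*1) = √(1 - 60) - (-125)*(-1*1) = √(-59) - (-125)*(-1) = I*√59 - 1*125 = I*√59 - 125 = -125 + I*√59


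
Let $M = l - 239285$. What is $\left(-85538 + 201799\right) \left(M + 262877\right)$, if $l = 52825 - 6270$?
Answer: $8155360367$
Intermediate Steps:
$l = 46555$
$M = -192730$ ($M = 46555 - 239285 = -192730$)
$\left(-85538 + 201799\right) \left(M + 262877\right) = \left(-85538 + 201799\right) \left(-192730 + 262877\right) = 116261 \cdot 70147 = 8155360367$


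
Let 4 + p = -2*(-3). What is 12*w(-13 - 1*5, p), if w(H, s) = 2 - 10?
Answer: -96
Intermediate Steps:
p = 2 (p = -4 - 2*(-3) = -4 + 6 = 2)
w(H, s) = -8
12*w(-13 - 1*5, p) = 12*(-8) = -96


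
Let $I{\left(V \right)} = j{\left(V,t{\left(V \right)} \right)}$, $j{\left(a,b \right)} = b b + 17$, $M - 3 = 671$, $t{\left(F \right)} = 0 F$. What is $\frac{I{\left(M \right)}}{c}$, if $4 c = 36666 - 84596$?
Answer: $- \frac{34}{23965} \approx -0.0014187$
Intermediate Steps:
$t{\left(F \right)} = 0$
$M = 674$ ($M = 3 + 671 = 674$)
$j{\left(a,b \right)} = 17 + b^{2}$ ($j{\left(a,b \right)} = b^{2} + 17 = 17 + b^{2}$)
$I{\left(V \right)} = 17$ ($I{\left(V \right)} = 17 + 0^{2} = 17 + 0 = 17$)
$c = - \frac{23965}{2}$ ($c = \frac{36666 - 84596}{4} = \frac{1}{4} \left(-47930\right) = - \frac{23965}{2} \approx -11983.0$)
$\frac{I{\left(M \right)}}{c} = \frac{17}{- \frac{23965}{2}} = 17 \left(- \frac{2}{23965}\right) = - \frac{34}{23965}$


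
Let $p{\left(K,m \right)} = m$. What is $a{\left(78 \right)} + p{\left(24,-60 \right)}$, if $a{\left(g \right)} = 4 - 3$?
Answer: $-59$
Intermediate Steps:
$a{\left(g \right)} = 1$ ($a{\left(g \right)} = 4 - 3 = 1$)
$a{\left(78 \right)} + p{\left(24,-60 \right)} = 1 - 60 = -59$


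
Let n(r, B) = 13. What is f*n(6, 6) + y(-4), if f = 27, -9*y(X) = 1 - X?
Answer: 3154/9 ≈ 350.44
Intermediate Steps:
y(X) = -⅑ + X/9 (y(X) = -(1 - X)/9 = -⅑ + X/9)
f*n(6, 6) + y(-4) = 27*13 + (-⅑ + (⅑)*(-4)) = 351 + (-⅑ - 4/9) = 351 - 5/9 = 3154/9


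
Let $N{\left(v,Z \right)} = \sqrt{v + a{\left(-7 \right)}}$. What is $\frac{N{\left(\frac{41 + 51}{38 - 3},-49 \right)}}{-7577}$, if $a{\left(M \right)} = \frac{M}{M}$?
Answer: $- \frac{\sqrt{4445}}{265195} \approx -0.0002514$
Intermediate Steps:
$a{\left(M \right)} = 1$
$N{\left(v,Z \right)} = \sqrt{1 + v}$ ($N{\left(v,Z \right)} = \sqrt{v + 1} = \sqrt{1 + v}$)
$\frac{N{\left(\frac{41 + 51}{38 - 3},-49 \right)}}{-7577} = \frac{\sqrt{1 + \frac{41 + 51}{38 - 3}}}{-7577} = \sqrt{1 + \frac{92}{35}} \left(- \frac{1}{7577}\right) = \sqrt{\frac{127}{35}} \left(- \frac{1}{7577}\right) = \frac{\sqrt{4445}}{35} \left(- \frac{1}{7577}\right) = - \frac{\sqrt{4445}}{265195}$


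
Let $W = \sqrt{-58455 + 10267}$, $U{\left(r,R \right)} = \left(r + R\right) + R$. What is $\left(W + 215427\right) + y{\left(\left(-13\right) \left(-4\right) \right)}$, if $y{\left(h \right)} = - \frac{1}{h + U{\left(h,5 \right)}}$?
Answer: $\frac{24558677}{114} + 2 i \sqrt{12047} \approx 2.1543 \cdot 10^{5} + 219.52 i$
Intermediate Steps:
$U{\left(r,R \right)} = r + 2 R$ ($U{\left(r,R \right)} = \left(R + r\right) + R = r + 2 R$)
$y{\left(h \right)} = - \frac{1}{10 + 2 h}$ ($y{\left(h \right)} = - \frac{1}{h + \left(h + 2 \cdot 5\right)} = - \frac{1}{h + \left(h + 10\right)} = - \frac{1}{h + \left(10 + h\right)} = - \frac{1}{10 + 2 h}$)
$W = 2 i \sqrt{12047}$ ($W = \sqrt{-48188} = 2 i \sqrt{12047} \approx 219.52 i$)
$\left(W + 215427\right) + y{\left(\left(-13\right) \left(-4\right) \right)} = \left(2 i \sqrt{12047} + 215427\right) - \frac{1}{10 + 2 \left(\left(-13\right) \left(-4\right)\right)} = \left(215427 + 2 i \sqrt{12047}\right) - \frac{1}{10 + 2 \cdot 52} = \left(215427 + 2 i \sqrt{12047}\right) - \frac{1}{10 + 104} = \left(215427 + 2 i \sqrt{12047}\right) - \frac{1}{114} = \frac{24558677}{114} + 2 i \sqrt{12047}$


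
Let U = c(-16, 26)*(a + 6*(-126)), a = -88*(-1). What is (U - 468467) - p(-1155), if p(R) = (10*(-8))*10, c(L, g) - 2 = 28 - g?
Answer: -470339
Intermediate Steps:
c(L, g) = 30 - g (c(L, g) = 2 + (28 - g) = 30 - g)
p(R) = -800 (p(R) = -80*10 = -800)
a = 88
U = -2672 (U = (30 - 1*26)*(88 + 6*(-126)) = (30 - 26)*(88 - 756) = 4*(-668) = -2672)
(U - 468467) - p(-1155) = (-2672 - 468467) - 1*(-800) = -471139 + 800 = -470339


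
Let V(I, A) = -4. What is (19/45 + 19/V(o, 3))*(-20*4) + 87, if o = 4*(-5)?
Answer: 3899/9 ≈ 433.22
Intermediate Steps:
o = -20
(19/45 + 19/V(o, 3))*(-20*4) + 87 = (19/45 + 19/(-4))*(-20*4) + 87 = (19*(1/45) + 19*(-1/4))*(-80) + 87 = (19/45 - 19/4)*(-80) + 87 = -779/180*(-80) + 87 = 3116/9 + 87 = 3899/9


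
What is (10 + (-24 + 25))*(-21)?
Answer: -231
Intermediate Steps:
(10 + (-24 + 25))*(-21) = (10 + 1)*(-21) = 11*(-21) = -231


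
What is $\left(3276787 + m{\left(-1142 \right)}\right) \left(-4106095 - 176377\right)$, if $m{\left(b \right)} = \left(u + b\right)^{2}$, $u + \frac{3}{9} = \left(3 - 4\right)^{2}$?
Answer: $- \frac{176501479651448}{9} \approx -1.9611 \cdot 10^{13}$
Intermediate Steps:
$u = \frac{2}{3}$ ($u = - \frac{1}{3} + \left(3 - 4\right)^{2} = - \frac{1}{3} + \left(-1\right)^{2} = - \frac{1}{3} + 1 = \frac{2}{3} \approx 0.66667$)
$m{\left(b \right)} = \left(\frac{2}{3} + b\right)^{2}$
$\left(3276787 + m{\left(-1142 \right)}\right) \left(-4106095 - 176377\right) = \left(3276787 + \frac{\left(2 + 3 \left(-1142\right)\right)^{2}}{9}\right) \left(-4106095 - 176377\right) = \left(3276787 + \frac{\left(2 - 3426\right)^{2}}{9}\right) \left(-4282472\right) = \left(3276787 + \frac{\left(-3424\right)^{2}}{9}\right) \left(-4282472\right) = \left(3276787 + \frac{1}{9} \cdot 11723776\right) \left(-4282472\right) = \left(3276787 + \frac{11723776}{9}\right) \left(-4282472\right) = \frac{41214859}{9} \left(-4282472\right) = - \frac{176501479651448}{9}$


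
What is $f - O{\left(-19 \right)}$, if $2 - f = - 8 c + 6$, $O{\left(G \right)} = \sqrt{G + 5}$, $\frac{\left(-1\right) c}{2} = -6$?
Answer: $92 - i \sqrt{14} \approx 92.0 - 3.7417 i$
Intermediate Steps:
$c = 12$ ($c = \left(-2\right) \left(-6\right) = 12$)
$O{\left(G \right)} = \sqrt{5 + G}$
$f = 92$ ($f = 2 - \left(\left(-8\right) 12 + 6\right) = 2 - \left(-96 + 6\right) = 2 - -90 = 2 + 90 = 92$)
$f - O{\left(-19 \right)} = 92 - \sqrt{5 - 19} = 92 - \sqrt{-14} = 92 - i \sqrt{14}$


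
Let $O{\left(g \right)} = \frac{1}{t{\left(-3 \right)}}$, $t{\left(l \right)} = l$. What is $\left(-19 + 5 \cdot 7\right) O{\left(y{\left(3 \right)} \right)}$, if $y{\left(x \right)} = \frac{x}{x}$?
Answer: $- \frac{16}{3} \approx -5.3333$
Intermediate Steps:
$y{\left(x \right)} = 1$
$O{\left(g \right)} = - \frac{1}{3}$ ($O{\left(g \right)} = \frac{1}{-3} = - \frac{1}{3}$)
$\left(-19 + 5 \cdot 7\right) O{\left(y{\left(3 \right)} \right)} = \left(-19 + 5 \cdot 7\right) \left(- \frac{1}{3}\right) = \left(-19 + 35\right) \left(- \frac{1}{3}\right) = 16 \left(- \frac{1}{3}\right) = - \frac{16}{3}$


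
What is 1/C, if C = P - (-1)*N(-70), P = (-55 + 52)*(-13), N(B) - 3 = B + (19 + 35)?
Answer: 1/26 ≈ 0.038462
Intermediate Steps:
N(B) = 57 + B (N(B) = 3 + (B + (19 + 35)) = 3 + (B + 54) = 3 + (54 + B) = 57 + B)
P = 39 (P = -3*(-13) = 39)
C = 26 (C = 39 - (-1)*(57 - 70) = 39 - (-1)*(-13) = 39 - 1*13 = 39 - 13 = 26)
1/C = 1/26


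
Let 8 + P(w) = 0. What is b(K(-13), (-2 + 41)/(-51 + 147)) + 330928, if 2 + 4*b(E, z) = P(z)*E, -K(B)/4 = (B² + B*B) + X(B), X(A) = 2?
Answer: 667295/2 ≈ 3.3365e+5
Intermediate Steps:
P(w) = -8 (P(w) = -8 + 0 = -8)
K(B) = -8 - 8*B² (K(B) = -4*((B² + B*B) + 2) = -4*((B² + B²) + 2) = -4*(2*B² + 2) = -4*(2 + 2*B²) = -8 - 8*B²)
b(E, z) = -½ - 2*E (b(E, z) = -½ + (-8*E)/4 = -½ - 2*E)
b(K(-13), (-2 + 41)/(-51 + 147)) + 330928 = (-½ - 2*(-8 - 8*(-13)²)) + 330928 = (-½ - 2*(-8 - 8*169)) + 330928 = (-½ - 2*(-8 - 1352)) + 330928 = (-½ - 2*(-1360)) + 330928 = (-½ + 2720) + 330928 = 5439/2 + 330928 = 667295/2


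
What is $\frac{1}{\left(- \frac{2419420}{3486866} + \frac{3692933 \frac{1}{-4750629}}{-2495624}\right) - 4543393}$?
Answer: $- \frac{20669764626248193768}{93910878256597378630301995} \approx -2.201 \cdot 10^{-7}$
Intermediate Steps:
$\frac{1}{\left(- \frac{2419420}{3486866} + \frac{3692933 \frac{1}{-4750629}}{-2495624}\right) - 4543393} = \frac{1}{\left(\left(-2419420\right) \frac{1}{3486866} + 3692933 \left(- \frac{1}{4750629}\right) \left(- \frac{1}{2495624}\right)\right) - 4543393} = \frac{1}{\left(- \frac{1209710}{1743433} - - \frac{3692933}{11855783747496}\right) - 4543393} = \frac{1}{\left(- \frac{1209710}{1743433} + \frac{3692933}{11855783747496}\right) - 4543393} = \frac{1}{- \frac{14342053718802127171}{20669764626248193768} - 4543393} = \frac{1}{- \frac{93910878256597378630301995}{20669764626248193768}} = - \frac{20669764626248193768}{93910878256597378630301995}$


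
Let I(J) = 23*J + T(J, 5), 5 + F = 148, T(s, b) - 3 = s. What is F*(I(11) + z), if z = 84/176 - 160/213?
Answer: 32496841/852 ≈ 38142.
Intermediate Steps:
T(s, b) = 3 + s
F = 143 (F = -5 + 148 = 143)
I(J) = 3 + 24*J (I(J) = 23*J + (3 + J) = 3 + 24*J)
z = -2567/9372 (z = 84*(1/176) - 160*1/213 = 21/44 - 160/213 = -2567/9372 ≈ -0.27390)
F*(I(11) + z) = 143*((3 + 24*11) - 2567/9372) = 143*((3 + 264) - 2567/9372) = 143*(267 - 2567/9372) = 143*(2499757/9372) = 32496841/852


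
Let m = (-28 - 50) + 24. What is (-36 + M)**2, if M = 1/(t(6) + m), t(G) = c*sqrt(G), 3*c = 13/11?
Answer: 726327902407989/559861874450 + 2725131123*sqrt(6)/279930937225 ≈ 1297.4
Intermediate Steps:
c = 13/33 (c = (13/11)/3 = (13*(1/11))/3 = (1/3)*(13/11) = 13/33 ≈ 0.39394)
t(G) = 13*sqrt(G)/33
m = -54 (m = -78 + 24 = -54)
M = 1/(-54 + 13*sqrt(6)/33) (M = 1/(13*sqrt(6)/33 - 54) = 1/(-54 + 13*sqrt(6)/33) ≈ -0.018855)
(-36 + M)**2 = (-36 + (-9801/529085 - 143*sqrt(6)/1058170))**2 = (-19056861/529085 - 143*sqrt(6)/1058170)**2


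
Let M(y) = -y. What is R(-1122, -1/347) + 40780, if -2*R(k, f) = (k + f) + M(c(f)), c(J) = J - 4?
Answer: 41339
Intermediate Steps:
c(J) = -4 + J
R(k, f) = -2 - k/2 (R(k, f) = -((k + f) - (-4 + f))/2 = -((f + k) + (4 - f))/2 = -(4 + k)/2 = -2 - k/2)
R(-1122, -1/347) + 40780 = (-2 - ½*(-1122)) + 40780 = (-2 + 561) + 40780 = 559 + 40780 = 41339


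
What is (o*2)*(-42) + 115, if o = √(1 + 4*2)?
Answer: -137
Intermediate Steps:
o = 3 (o = √(1 + 8) = √9 = 3)
(o*2)*(-42) + 115 = (3*2)*(-42) + 115 = 6*(-42) + 115 = -252 + 115 = -137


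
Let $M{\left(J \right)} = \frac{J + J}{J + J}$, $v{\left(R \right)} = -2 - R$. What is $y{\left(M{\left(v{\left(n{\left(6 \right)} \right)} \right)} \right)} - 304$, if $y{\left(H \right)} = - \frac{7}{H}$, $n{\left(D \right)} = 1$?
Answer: $-311$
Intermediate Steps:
$M{\left(J \right)} = 1$ ($M{\left(J \right)} = \frac{2 J}{2 J} = 2 J \frac{1}{2 J} = 1$)
$y{\left(M{\left(v{\left(n{\left(6 \right)} \right)} \right)} \right)} - 304 = - \frac{7}{1} - 304 = \left(-7\right) 1 - 304 = -7 - 304 = -311$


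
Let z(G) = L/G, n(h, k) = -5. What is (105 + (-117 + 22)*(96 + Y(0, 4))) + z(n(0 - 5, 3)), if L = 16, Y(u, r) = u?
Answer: -45091/5 ≈ -9018.2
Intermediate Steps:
z(G) = 16/G
(105 + (-117 + 22)*(96 + Y(0, 4))) + z(n(0 - 5, 3)) = (105 + (-117 + 22)*(96 + 0)) + 16/(-5) = (105 - 95*96) + 16*(-⅕) = (105 - 9120) - 16/5 = -9015 - 16/5 = -45091/5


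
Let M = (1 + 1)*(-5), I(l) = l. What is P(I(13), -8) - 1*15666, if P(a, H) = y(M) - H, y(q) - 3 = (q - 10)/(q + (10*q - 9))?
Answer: -1862925/119 ≈ -15655.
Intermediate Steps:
M = -10 (M = 2*(-5) = -10)
y(q) = 3 + (-10 + q)/(-9 + 11*q) (y(q) = 3 + (q - 10)/(q + (10*q - 9)) = 3 + (-10 + q)/(q + (-9 + 10*q)) = 3 + (-10 + q)/(-9 + 11*q))
P(a, H) = 377/119 - H (P(a, H) = (-37 + 34*(-10))/(-9 + 11*(-10)) - H = (-37 - 340)/(-9 - 110) - H = -377/(-119) - H = -1/119*(-377) - H = 377/119 - H)
P(I(13), -8) - 1*15666 = (377/119 - 1*(-8)) - 1*15666 = (377/119 + 8) - 15666 = 1329/119 - 15666 = -1862925/119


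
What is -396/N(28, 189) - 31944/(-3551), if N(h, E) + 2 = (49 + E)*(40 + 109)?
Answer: 31425779/3497735 ≈ 8.9846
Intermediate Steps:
N(h, E) = 7299 + 149*E (N(h, E) = -2 + (49 + E)*(40 + 109) = -2 + (49 + E)*149 = -2 + (7301 + 149*E) = 7299 + 149*E)
-396/N(28, 189) - 31944/(-3551) = -396/(7299 + 149*189) - 31944/(-3551) = -396/(7299 + 28161) - 31944*(-1/3551) = -396/35460 + 31944/3551 = -396*1/35460 + 31944/3551 = -11/985 + 31944/3551 = 31425779/3497735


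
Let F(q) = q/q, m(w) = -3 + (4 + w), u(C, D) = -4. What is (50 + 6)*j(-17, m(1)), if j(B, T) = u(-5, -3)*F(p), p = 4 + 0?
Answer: -224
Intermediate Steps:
p = 4
m(w) = 1 + w
F(q) = 1
j(B, T) = -4 (j(B, T) = -4*1 = -4)
(50 + 6)*j(-17, m(1)) = (50 + 6)*(-4) = 56*(-4) = -224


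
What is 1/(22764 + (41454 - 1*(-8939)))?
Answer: 1/73157 ≈ 1.3669e-5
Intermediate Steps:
1/(22764 + (41454 - 1*(-8939))) = 1/(22764 + (41454 + 8939)) = 1/(22764 + 50393) = 1/73157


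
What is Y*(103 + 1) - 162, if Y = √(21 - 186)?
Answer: -162 + 104*I*√165 ≈ -162.0 + 1335.9*I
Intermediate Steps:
Y = I*√165 (Y = √(-165) = I*√165 ≈ 12.845*I)
Y*(103 + 1) - 162 = (I*√165)*(103 + 1) - 162 = (I*√165)*104 - 162 = 104*I*√165 - 162 = -162 + 104*I*√165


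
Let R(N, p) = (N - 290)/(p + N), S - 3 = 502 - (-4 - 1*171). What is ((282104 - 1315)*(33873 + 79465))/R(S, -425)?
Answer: 270504541297/13 ≈ 2.0808e+10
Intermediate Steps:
S = 680 (S = 3 + (502 - (-4 - 1*171)) = 3 + (502 - (-4 - 171)) = 3 + (502 - 1*(-175)) = 3 + (502 + 175) = 3 + 677 = 680)
R(N, p) = (-290 + N)/(N + p)
((282104 - 1315)*(33873 + 79465))/R(S, -425) = ((282104 - 1315)*(33873 + 79465))/(((-290 + 680)/(680 - 425))) = (280789*113338)/((390/255)) = 31824063682/(((1/255)*390)) = 31824063682/(26/17) = 31824063682*(17/26) = 270504541297/13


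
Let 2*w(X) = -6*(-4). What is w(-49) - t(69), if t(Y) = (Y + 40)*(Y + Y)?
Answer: -15030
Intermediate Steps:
w(X) = 12 (w(X) = (-6*(-4))/2 = (1/2)*24 = 12)
t(Y) = 2*Y*(40 + Y) (t(Y) = (40 + Y)*(2*Y) = 2*Y*(40 + Y))
w(-49) - t(69) = 12 - 2*69*(40 + 69) = 12 - 2*69*109 = 12 - 1*15042 = 12 - 15042 = -15030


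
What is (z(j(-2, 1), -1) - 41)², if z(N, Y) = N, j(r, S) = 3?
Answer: 1444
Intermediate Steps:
(z(j(-2, 1), -1) - 41)² = (3 - 41)² = (-38)² = 1444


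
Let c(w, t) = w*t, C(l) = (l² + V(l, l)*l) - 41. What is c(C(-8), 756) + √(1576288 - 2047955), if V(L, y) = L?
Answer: 65772 + I*√471667 ≈ 65772.0 + 686.78*I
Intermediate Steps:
C(l) = -41 + 2*l² (C(l) = (l² + l*l) - 41 = (l² + l²) - 41 = 2*l² - 41 = -41 + 2*l²)
c(w, t) = t*w
c(C(-8), 756) + √(1576288 - 2047955) = 756*(-41 + 2*(-8)²) + √(1576288 - 2047955) = 756*(-41 + 2*64) + √(-471667) = 756*(-41 + 128) + I*√471667 = 756*87 + I*√471667 = 65772 + I*√471667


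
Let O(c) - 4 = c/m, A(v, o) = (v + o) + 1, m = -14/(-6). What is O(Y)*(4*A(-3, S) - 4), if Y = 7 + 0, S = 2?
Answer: -28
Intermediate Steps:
m = 7/3 (m = -14*(-1/6) = 7/3 ≈ 2.3333)
Y = 7
A(v, o) = 1 + o + v (A(v, o) = (o + v) + 1 = 1 + o + v)
O(c) = 4 + 3*c/7 (O(c) = 4 + c/(7/3) = 4 + c*(3/7) = 4 + 3*c/7)
O(Y)*(4*A(-3, S) - 4) = (4 + (3/7)*7)*(4*(1 + 2 - 3) - 4) = (4 + 3)*(4*0 - 4) = 7*(0 - 4) = 7*(-4) = -28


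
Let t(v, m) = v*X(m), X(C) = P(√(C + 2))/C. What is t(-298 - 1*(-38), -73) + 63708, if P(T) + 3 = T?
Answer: 4649904/73 + 260*I*√71/73 ≈ 63697.0 + 30.011*I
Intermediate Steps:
P(T) = -3 + T
X(C) = (-3 + √(2 + C))/C (X(C) = (-3 + √(C + 2))/C = (-3 + √(2 + C))/C)
t(v, m) = v*(-3 + √(2 + m))/m (t(v, m) = v*((-3 + √(2 + m))/m) = v*(-3 + √(2 + m))/m)
t(-298 - 1*(-38), -73) + 63708 = (-298 - 1*(-38))*(-3 + √(2 - 73))/(-73) + 63708 = (-298 + 38)*(-1/73)*(-3 + √(-71)) + 63708 = -260*(-1/73)*(-3 + I*√71) + 63708 = (-780/73 + 260*I*√71/73) + 63708 = 4649904/73 + 260*I*√71/73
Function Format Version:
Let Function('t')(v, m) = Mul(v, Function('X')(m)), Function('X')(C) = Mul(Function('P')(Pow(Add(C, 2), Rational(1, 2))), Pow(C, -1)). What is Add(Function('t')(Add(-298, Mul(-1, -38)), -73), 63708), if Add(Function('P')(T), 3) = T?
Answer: Add(Rational(4649904, 73), Mul(Rational(260, 73), I, Pow(71, Rational(1, 2)))) ≈ Add(63697., Mul(30.011, I))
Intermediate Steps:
Function('P')(T) = Add(-3, T)
Function('X')(C) = Mul(Pow(C, -1), Add(-3, Pow(Add(2, C), Rational(1, 2)))) (Function('X')(C) = Mul(Add(-3, Pow(Add(C, 2), Rational(1, 2))), Pow(C, -1)) = Mul(Add(-3, Pow(Add(2, C), Rational(1, 2))), Pow(C, -1)) = Mul(Pow(C, -1), Add(-3, Pow(Add(2, C), Rational(1, 2)))))
Function('t')(v, m) = Mul(v, Pow(m, -1), Add(-3, Pow(Add(2, m), Rational(1, 2)))) (Function('t')(v, m) = Mul(v, Mul(Pow(m, -1), Add(-3, Pow(Add(2, m), Rational(1, 2))))) = Mul(v, Pow(m, -1), Add(-3, Pow(Add(2, m), Rational(1, 2)))))
Add(Function('t')(Add(-298, Mul(-1, -38)), -73), 63708) = Add(Mul(Add(-298, Mul(-1, -38)), Pow(-73, -1), Add(-3, Pow(Add(2, -73), Rational(1, 2)))), 63708) = Add(Mul(Add(-298, 38), Rational(-1, 73), Add(-3, Pow(-71, Rational(1, 2)))), 63708) = Add(Mul(-260, Rational(-1, 73), Add(-3, Mul(I, Pow(71, Rational(1, 2))))), 63708) = Add(Add(Rational(-780, 73), Mul(Rational(260, 73), I, Pow(71, Rational(1, 2)))), 63708) = Add(Rational(4649904, 73), Mul(Rational(260, 73), I, Pow(71, Rational(1, 2))))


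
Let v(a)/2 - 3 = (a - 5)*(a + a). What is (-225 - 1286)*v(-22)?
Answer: -3599202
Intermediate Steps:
v(a) = 6 + 4*a*(-5 + a) (v(a) = 6 + 2*((a - 5)*(a + a)) = 6 + 2*((-5 + a)*(2*a)) = 6 + 2*(2*a*(-5 + a)) = 6 + 4*a*(-5 + a))
(-225 - 1286)*v(-22) = (-225 - 1286)*(6 - 20*(-22) + 4*(-22)²) = -1511*(6 + 440 + 4*484) = -1511*(6 + 440 + 1936) = -1511*2382 = -3599202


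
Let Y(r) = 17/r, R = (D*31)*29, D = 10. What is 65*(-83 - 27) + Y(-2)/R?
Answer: -128557017/17980 ≈ -7150.0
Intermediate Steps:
R = 8990 (R = (10*31)*29 = 310*29 = 8990)
65*(-83 - 27) + Y(-2)/R = 65*(-83 - 27) + (17/(-2))/8990 = 65*(-110) + (17*(-1/2))*(1/8990) = -7150 - 17/2*1/8990 = -7150 - 17/17980 = -128557017/17980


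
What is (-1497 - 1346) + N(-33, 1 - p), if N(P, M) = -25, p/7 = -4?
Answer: -2868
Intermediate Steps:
p = -28 (p = 7*(-4) = -28)
(-1497 - 1346) + N(-33, 1 - p) = (-1497 - 1346) - 25 = -2843 - 25 = -2868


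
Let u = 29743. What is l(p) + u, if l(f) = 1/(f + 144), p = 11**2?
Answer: 7881896/265 ≈ 29743.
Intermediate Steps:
p = 121
l(f) = 1/(144 + f)
l(p) + u = 1/(144 + 121) + 29743 = 1/265 + 29743 = 7881896/265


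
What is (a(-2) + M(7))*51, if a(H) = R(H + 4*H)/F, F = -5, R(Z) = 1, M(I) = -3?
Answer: -816/5 ≈ -163.20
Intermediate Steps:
a(H) = -⅕ (a(H) = 1/(-5) = 1*(-⅕) = -⅕)
(a(-2) + M(7))*51 = (-⅕ - 3)*51 = -16/5*51 = -816/5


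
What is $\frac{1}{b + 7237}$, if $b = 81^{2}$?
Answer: $\frac{1}{13798} \approx 7.2474 \cdot 10^{-5}$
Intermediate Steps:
$b = 6561$
$\frac{1}{b + 7237} = \frac{1}{6561 + 7237} = \frac{1}{13798}$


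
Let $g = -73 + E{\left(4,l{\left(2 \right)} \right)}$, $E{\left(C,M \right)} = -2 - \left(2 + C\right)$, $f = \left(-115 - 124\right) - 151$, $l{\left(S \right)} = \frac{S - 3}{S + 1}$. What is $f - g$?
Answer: $-309$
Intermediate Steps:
$l{\left(S \right)} = \frac{-3 + S}{1 + S}$
$f = -390$ ($f = -239 - 151 = -390$)
$E{\left(C,M \right)} = -4 - C$
$g = -81$ ($g = -73 - 8 = -81$)
$f - g = -390 - -81 = -390 + 81 = -309$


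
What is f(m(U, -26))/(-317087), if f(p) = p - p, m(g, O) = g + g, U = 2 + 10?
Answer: 0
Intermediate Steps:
U = 12
m(g, O) = 2*g
f(p) = 0
f(m(U, -26))/(-317087) = 0/(-317087) = 0*(-1/317087) = 0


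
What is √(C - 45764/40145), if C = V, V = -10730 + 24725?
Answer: √22552799049095/40145 ≈ 118.30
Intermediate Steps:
V = 13995
C = 13995
√(C - 45764/40145) = √(13995 - 45764/40145) = √(561783511/40145) = √22552799049095/40145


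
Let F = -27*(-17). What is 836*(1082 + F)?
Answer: 1288276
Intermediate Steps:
F = 459
836*(1082 + F) = 836*(1082 + 459) = 836*1541 = 1288276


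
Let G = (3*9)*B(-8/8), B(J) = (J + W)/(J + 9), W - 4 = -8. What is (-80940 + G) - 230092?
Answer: -2488391/8 ≈ -3.1105e+5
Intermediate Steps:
W = -4 (W = 4 - 8 = -4)
B(J) = (-4 + J)/(9 + J) (B(J) = (J - 4)/(J + 9) = (-4 + J)/(9 + J))
G = -135/8 (G = (3*9)*((-4 - 8/8)/(9 - 8/8)) = 27*((-4 - 8*⅛)/(9 - 8*⅛)) = 27*((-4 - 1)/(9 - 1)) = 27*(-5/8) = -135/8 ≈ -16.875)
(-80940 + G) - 230092 = (-80940 - 135/8) - 230092 = -647655/8 - 230092 = -2488391/8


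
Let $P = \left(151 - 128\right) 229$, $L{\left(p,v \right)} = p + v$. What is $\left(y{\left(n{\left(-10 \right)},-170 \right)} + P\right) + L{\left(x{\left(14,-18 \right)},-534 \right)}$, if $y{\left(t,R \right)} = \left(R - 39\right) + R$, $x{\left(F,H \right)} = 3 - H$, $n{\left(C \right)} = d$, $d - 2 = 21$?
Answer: $4375$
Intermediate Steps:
$d = 23$ ($d = 2 + 21 = 23$)
$n{\left(C \right)} = 23$
$y{\left(t,R \right)} = -39 + 2 R$ ($y{\left(t,R \right)} = \left(-39 + R\right) + R = -39 + 2 R$)
$P = 5267$ ($P = 23 \cdot 229 = 5267$)
$\left(y{\left(n{\left(-10 \right)},-170 \right)} + P\right) + L{\left(x{\left(14,-18 \right)},-534 \right)} = \left(\left(-39 + 2 \left(-170\right)\right) + 5267\right) + \left(\left(3 - -18\right) - 534\right) = \left(\left(-39 - 340\right) + 5267\right) + \left(\left(3 + 18\right) - 534\right) = \left(-379 + 5267\right) + \left(21 - 534\right) = 4888 - 513 = 4375$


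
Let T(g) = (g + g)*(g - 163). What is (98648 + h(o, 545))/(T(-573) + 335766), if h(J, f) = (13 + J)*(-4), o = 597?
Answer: 48104/589611 ≈ 0.081586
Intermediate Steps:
h(J, f) = -52 - 4*J
T(g) = 2*g*(-163 + g) (T(g) = (2*g)*(-163 + g) = 2*g*(-163 + g))
(98648 + h(o, 545))/(T(-573) + 335766) = (98648 + (-52 - 4*597))/(2*(-573)*(-163 - 573) + 335766) = (98648 + (-52 - 2388))/(2*(-573)*(-736) + 335766) = (98648 - 2440)/(843456 + 335766) = 96208/1179222 = 96208*(1/1179222) = 48104/589611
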